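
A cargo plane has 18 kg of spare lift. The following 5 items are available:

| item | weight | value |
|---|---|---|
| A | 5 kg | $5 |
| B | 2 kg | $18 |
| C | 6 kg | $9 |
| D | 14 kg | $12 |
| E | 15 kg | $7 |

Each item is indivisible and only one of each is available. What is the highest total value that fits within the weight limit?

$32

Check high-value combinations within 18 kg:
- A+B+C: weight 5+2+6=13, value 5+18+9=32
- B+D: weight 2+14=16, value 18+12=30
- B+C: weight 2+6=8, value 18+9=27
- B+E: weight 2+15=17, value 18+7=25
- A+B: weight 5+2=7, value 5+18=23
Best: $32.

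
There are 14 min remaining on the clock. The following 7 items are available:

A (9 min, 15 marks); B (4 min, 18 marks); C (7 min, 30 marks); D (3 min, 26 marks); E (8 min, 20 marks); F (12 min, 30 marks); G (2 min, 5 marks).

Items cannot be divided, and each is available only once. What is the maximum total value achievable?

74 marks

Check high-value combinations within 14 min:
- B+C+D: time 4+7+3=14, value 18+30+26=74
- C+D+G: time 7+3+2=12, value 30+26+5=61
- C+D: time 7+3=10, value 30+26=56
- B+C+G: time 4+7+2=13, value 18+30+5=53
Best: 74 marks.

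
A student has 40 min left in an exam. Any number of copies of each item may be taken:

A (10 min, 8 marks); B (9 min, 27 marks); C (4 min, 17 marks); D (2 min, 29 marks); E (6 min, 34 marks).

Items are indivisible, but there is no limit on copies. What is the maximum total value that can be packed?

Best value-per-unit is D at 29/2, and filling with it alone uses time 20×2=40. No mix of the others beats 20×29 = 580.

580 marks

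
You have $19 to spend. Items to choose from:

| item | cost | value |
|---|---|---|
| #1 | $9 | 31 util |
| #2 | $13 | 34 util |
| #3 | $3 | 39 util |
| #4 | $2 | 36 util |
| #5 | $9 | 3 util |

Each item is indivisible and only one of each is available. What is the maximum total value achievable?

109 util

Check high-value combinations within $19:
- #2+#3+#4: cost 13+3+2=18, value 34+39+36=109
- #1+#3+#4: cost 9+3+2=14, value 31+39+36=106
- #3+#4+#5: cost 3+2+9=14, value 39+36+3=78
- #3+#4: cost 3+2=5, value 39+36=75
- #2+#3: cost 13+3=16, value 34+39=73
Best: 109 util.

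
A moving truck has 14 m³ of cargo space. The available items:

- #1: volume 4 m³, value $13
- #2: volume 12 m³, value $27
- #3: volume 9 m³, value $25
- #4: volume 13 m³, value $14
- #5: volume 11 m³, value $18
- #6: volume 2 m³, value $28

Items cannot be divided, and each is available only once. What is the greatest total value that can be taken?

$55

Check high-value combinations within 14 m³:
- #2+#6: volume 12+2=14, value 27+28=55
- #3+#6: volume 9+2=11, value 25+28=53
- #5+#6: volume 11+2=13, value 18+28=46
- #1+#6: volume 4+2=6, value 13+28=41
Best: $55.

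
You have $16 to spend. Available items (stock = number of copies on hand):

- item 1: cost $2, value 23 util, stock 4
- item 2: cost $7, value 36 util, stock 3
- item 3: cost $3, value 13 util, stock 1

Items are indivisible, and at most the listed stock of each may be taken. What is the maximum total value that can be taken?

128 util

Top feasible selections:
- 4×item 1 + 1×item 2: cost 15, value 128
- 3×item 1 + 1×item 2 + 1×item 3: cost 16, value 118
- 4×item 1 + 1×item 3: cost 11, value 105
Best: 128 util.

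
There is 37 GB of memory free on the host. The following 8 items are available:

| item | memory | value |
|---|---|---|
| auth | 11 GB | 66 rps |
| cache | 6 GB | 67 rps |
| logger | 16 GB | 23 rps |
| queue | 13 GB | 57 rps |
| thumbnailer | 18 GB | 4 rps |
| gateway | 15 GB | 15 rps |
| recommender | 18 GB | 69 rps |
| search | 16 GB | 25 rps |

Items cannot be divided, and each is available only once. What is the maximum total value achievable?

Check high-value combinations within 37 GB:
- auth+cache+recommender: memory 11+6+18=35, value 66+67+69=202
- cache+queue+recommender: memory 6+13+18=37, value 67+57+69=193
- auth+cache+queue: memory 11+6+13=30, value 66+67+57=190
- auth+cache+search: memory 11+6+16=33, value 66+67+25=158
Best: 202 rps.

202 rps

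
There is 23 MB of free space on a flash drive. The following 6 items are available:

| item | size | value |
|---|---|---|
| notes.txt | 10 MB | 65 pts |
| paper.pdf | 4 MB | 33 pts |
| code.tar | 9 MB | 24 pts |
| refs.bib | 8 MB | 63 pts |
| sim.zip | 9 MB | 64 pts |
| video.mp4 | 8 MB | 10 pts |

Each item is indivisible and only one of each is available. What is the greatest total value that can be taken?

162 pts

This is a 0/1 knapsack; check combinations near the capacity.
- notes.txt+paper.pdf+sim.zip: size 10+4+9=23, value 65+33+64=162
- notes.txt+paper.pdf+refs.bib: size 10+4+8=22, value 65+33+63=161
- paper.pdf+refs.bib+sim.zip: size 4+8+9=21, value 33+63+64=160
Best: 162 pts.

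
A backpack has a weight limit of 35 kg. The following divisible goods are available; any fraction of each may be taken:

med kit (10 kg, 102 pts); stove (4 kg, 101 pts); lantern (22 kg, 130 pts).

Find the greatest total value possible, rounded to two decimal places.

Take in order of value per unit:
- stove (101/4 per unit): all 4 → value 101, running total 101.00
- med kit (102/10 per unit): all 10 → value 102, running total 203.00
- lantern (130/22 per unit): 21 of 22 → value 21×130/22 = 124.0909, running total 327.09
Total 327.09.

327.09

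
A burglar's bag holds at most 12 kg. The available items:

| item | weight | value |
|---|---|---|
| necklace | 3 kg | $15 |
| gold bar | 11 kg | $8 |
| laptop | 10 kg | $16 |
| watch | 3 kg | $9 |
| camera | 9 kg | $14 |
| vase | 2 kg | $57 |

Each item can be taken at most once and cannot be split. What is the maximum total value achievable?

Check high-value combinations within 12 kg:
- necklace+watch+vase: weight 3+3+2=8, value 15+9+57=81
- laptop+vase: weight 10+2=12, value 16+57=73
- necklace+vase: weight 3+2=5, value 15+57=72
- camera+vase: weight 9+2=11, value 14+57=71
Best: $81.

$81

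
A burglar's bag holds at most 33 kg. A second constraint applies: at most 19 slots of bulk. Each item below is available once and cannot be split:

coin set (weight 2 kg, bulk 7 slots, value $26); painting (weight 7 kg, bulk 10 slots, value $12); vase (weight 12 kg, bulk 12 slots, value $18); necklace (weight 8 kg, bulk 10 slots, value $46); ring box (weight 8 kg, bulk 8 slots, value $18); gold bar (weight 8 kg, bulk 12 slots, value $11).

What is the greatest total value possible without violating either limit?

$72

Feasible sets respecting both limits:
- coin set+necklace: weight 10, bulk 17, value 72
- necklace+ring box: weight 16, bulk 18, value 64
- necklace: weight 8, bulk 10, value 46
Best: $72.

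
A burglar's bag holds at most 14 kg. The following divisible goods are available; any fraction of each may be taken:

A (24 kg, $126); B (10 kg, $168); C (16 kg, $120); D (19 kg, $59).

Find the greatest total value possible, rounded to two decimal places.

198.00

Take in order of value per unit:
- B (168/10 per unit): all 10 → value 168, running total 168.00
- C (120/16 per unit): 4 of 16 → value 4×120/16 = 30.0000, running total 198.00
Total 198.00.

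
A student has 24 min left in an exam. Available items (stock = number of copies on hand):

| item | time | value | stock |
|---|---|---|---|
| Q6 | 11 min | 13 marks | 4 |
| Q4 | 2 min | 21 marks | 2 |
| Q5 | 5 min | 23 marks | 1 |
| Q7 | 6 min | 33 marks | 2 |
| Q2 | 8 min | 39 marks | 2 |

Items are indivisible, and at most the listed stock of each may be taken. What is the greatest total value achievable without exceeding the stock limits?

147 marks

Best selections within time 24 and stock limits:
- 2×Q4 + 2×Q7 + 1×Q2: time 24, value 147
- 2×Q4 + 1×Q5 + 1×Q7 + 1×Q2: time 23, value 137
- 1×Q4 + 1×Q7 + 2×Q2: time 24, value 132
Best: 147 marks.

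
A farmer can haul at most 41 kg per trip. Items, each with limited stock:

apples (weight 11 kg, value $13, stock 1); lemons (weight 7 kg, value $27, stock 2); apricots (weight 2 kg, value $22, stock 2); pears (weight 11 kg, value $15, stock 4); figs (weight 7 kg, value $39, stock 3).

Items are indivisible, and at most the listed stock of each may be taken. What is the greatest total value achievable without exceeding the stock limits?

Best selections within weight 41 and stock limits:
- 2×lemons + 2×apricots + 3×figs: weight 39, value 215
- 2×lemons + 1×apricots + 3×figs: weight 37, value 193
- 1×lemons + 2×apricots + 3×figs: weight 32, value 188
- 1×lemons + 1×apricots + 1×pears + 3×figs: weight 41, value 181
Best: $215.

$215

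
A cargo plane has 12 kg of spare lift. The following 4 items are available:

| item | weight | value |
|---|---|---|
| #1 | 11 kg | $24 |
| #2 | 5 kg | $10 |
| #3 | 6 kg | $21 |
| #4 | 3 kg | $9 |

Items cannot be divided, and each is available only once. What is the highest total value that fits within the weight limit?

This is a 0/1 knapsack; check combinations near the capacity.
- #2+#3: weight 5+6=11, value 10+21=31
- #3+#4: weight 6+3=9, value 21+9=30
- #1: weight 11, value 24
Best: $31.

$31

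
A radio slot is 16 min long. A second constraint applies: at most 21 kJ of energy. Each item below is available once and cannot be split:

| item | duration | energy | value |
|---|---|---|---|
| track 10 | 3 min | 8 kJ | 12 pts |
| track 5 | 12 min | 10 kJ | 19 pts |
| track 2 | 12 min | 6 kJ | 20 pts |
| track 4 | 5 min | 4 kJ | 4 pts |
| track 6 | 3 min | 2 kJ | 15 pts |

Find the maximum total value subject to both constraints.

35 pts

Feasible sets respecting both limits:
- track 2+track 6: duration 15, energy 8, value 35
- track 5+track 6: duration 15, energy 12, value 34
- track 10+track 2: duration 15, energy 14, value 32
- track 10+track 5: duration 15, energy 18, value 31
Best: 35 pts.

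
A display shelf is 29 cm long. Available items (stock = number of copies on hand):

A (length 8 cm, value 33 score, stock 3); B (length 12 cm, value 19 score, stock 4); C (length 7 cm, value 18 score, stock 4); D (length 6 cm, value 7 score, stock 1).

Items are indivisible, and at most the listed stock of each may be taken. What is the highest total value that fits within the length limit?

99 score

Best selections within length 29 and stock limits:
- 3×A: length 24, value 99
- 2×A + 1×C + 1×D: length 29, value 91
- 1×A + 3×C: length 29, value 87
Best: 99 score.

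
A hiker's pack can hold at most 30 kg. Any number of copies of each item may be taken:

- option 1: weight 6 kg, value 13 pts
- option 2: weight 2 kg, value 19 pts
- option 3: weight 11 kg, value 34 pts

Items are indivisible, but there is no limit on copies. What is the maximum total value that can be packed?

285 pts

Best value-per-unit is option 2 at 19/2, and filling with it alone uses weight 15×2=30. No mix of the others beats 15×19 = 285.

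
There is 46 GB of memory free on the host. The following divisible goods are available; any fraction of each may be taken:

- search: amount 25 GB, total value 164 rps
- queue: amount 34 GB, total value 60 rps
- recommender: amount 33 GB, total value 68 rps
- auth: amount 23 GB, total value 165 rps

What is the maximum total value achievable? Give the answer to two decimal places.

Take in order of value per unit:
- auth (165/23 per unit): all 23 → value 165, running total 165.00
- search (164/25 per unit): 23 of 25 → value 23×164/25 = 150.8800, running total 315.88
Total 315.88.

315.88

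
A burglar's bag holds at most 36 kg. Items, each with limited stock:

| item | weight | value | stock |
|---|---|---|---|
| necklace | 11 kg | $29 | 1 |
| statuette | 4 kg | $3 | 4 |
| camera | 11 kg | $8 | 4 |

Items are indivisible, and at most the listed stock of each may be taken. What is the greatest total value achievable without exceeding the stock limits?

Best selections within weight 36 and stock limits:
- 1×necklace + 3×statuette + 1×camera: weight 34, value 46
- 1×necklace + 2×camera: weight 33, value 45
Best: $46.

$46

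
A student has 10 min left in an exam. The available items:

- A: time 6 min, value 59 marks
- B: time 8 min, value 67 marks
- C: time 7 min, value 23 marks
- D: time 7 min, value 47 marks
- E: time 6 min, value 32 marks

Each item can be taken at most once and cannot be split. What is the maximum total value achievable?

67 marks

Check high-value combinations within 10 min:
- B: time 8, value 67
- A: time 6, value 59
- D: time 7, value 47
- E: time 6, value 32
Best: 67 marks.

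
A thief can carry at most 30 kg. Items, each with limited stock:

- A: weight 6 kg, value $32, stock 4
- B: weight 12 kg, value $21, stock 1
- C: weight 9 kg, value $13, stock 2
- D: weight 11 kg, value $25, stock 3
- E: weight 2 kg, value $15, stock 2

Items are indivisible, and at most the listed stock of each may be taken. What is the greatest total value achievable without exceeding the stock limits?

$158

Top feasible selections:
- 4×A + 2×E: weight 28, value 158
- 4×A + 1×E: weight 26, value 143
- 4×A: weight 24, value 128
- 3×A + 2×E: weight 22, value 126
Best: $158.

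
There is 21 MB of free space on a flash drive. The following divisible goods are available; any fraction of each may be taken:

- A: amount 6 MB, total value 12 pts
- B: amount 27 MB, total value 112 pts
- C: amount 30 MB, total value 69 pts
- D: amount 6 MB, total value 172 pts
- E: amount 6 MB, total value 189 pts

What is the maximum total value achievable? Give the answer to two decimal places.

Take in order of value per unit:
- E (189/6 per unit): all 6 → value 189, running total 189.00
- D (172/6 per unit): all 6 → value 172, running total 361.00
- B (112/27 per unit): 9 of 27 → value 9×112/27 = 37.3333, running total 398.33
Total 398.33.

398.33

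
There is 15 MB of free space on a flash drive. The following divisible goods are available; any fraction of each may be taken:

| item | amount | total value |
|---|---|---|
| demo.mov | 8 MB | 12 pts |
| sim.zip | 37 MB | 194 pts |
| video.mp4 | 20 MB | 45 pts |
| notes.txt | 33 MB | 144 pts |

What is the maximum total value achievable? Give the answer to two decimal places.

78.65

Take in order of value per unit:
- sim.zip (194/37 per unit): 15 of 37 → value 15×194/37 = 78.6486, running total 78.65
Total 78.65.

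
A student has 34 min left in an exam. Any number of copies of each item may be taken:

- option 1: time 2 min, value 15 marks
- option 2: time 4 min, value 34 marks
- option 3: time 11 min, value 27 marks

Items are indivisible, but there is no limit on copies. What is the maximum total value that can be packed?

287 marks

Best value-per-unit is option 2 at 34/4; filling with it alone gives 8×34 = 272.
Optimal mix: 1×option 1 + 8×option 2 → time 34, value 287.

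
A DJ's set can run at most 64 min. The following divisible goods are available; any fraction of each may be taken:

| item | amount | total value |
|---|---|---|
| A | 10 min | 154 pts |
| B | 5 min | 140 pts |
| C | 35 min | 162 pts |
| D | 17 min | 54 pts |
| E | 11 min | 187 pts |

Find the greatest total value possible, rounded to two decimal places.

Take in order of value per unit:
- B (140/5 per unit): all 5 → value 140, running total 140.00
- E (187/11 per unit): all 11 → value 187, running total 327.00
- A (154/10 per unit): all 10 → value 154, running total 481.00
- C (162/35 per unit): all 35 → value 162, running total 643.00
- D (54/17 per unit): 3 of 17 → value 3×54/17 = 9.5294, running total 652.53
Total 652.53.

652.53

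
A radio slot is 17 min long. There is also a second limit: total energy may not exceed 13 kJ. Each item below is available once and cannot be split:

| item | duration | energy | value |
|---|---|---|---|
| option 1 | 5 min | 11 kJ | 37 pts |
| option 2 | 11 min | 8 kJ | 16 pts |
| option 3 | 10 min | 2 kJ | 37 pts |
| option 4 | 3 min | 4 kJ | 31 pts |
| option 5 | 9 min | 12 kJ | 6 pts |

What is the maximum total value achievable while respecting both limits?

Feasible sets respecting both limits:
- option 1+option 3: duration 15, energy 13, value 74
- option 3+option 4: duration 13, energy 6, value 68
- option 2+option 4: duration 14, energy 12, value 47
- option 1: duration 5, energy 11, value 37
Best: 74 pts.

74 pts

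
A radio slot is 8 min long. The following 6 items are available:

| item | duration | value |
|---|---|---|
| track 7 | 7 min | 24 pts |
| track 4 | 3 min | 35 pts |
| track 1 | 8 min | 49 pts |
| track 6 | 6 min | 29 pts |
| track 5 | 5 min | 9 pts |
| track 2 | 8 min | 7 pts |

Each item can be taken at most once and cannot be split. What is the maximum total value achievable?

Check high-value combinations within 8 min:
- track 1: duration 8, value 49
- track 4+track 5: duration 3+5=8, value 35+9=44
- track 4: duration 3, value 35
- track 6: duration 6, value 29
- track 7: duration 7, value 24
Best: 49 pts.

49 pts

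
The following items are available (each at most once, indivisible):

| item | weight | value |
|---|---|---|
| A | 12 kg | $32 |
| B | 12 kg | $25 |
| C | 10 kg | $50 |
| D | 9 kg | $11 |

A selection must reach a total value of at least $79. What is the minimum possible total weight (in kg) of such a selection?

Subsets with value ≥ 79, sorted by total weight:
- A+C: weight 22, value 82
- A+C+D: weight 31, value 93
- B+C+D: weight 31, value 86
Minimum weight: 22 kg.

22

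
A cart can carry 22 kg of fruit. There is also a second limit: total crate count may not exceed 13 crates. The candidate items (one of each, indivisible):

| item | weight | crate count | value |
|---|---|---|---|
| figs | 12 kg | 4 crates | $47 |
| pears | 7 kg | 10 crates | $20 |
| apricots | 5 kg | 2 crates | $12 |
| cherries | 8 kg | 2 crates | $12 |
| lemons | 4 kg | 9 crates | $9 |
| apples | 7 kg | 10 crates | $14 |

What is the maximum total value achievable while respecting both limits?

$59

Feasible sets respecting both limits:
- figs+apricots: weight 17, crate count 6, value 59
- figs+cherries: weight 20, crate count 6, value 59
- figs+lemons: weight 16, crate count 13, value 56
Best: $59.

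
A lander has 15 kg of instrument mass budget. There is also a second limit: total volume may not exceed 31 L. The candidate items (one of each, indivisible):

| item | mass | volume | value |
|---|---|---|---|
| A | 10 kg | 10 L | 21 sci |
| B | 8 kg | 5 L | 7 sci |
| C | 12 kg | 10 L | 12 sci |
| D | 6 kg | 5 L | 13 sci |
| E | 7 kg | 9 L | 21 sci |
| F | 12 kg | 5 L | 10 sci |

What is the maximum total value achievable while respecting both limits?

34 sci

Feasible sets respecting both limits:
- D+E: mass 13, volume 14, value 34
- B+E: mass 15, volume 14, value 28
- A: mass 10, volume 10, value 21
Best: 34 sci.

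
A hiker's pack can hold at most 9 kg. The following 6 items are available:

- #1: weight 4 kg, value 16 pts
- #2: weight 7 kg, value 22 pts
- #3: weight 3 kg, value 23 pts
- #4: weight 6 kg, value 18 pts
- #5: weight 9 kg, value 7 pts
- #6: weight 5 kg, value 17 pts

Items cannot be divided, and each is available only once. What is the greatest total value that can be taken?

This is a 0/1 knapsack; check combinations near the capacity.
- #3+#4: weight 3+6=9, value 23+18=41
- #3+#6: weight 3+5=8, value 23+17=40
- #1+#3: weight 4+3=7, value 16+23=39
Best: 41 pts.

41 pts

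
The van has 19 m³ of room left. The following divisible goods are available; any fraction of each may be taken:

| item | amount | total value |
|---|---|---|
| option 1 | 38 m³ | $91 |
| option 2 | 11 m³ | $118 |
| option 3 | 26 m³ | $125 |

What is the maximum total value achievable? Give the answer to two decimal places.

156.46

Take in order of value per unit:
- option 2 (118/11 per unit): all 11 → value 118, running total 118.00
- option 3 (125/26 per unit): 8 of 26 → value 8×125/26 = 38.4615, running total 156.46
Total 156.46.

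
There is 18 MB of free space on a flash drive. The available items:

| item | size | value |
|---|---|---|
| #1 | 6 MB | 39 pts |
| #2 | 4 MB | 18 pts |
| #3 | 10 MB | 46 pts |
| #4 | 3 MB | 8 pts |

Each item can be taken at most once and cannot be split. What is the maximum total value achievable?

Check high-value combinations within 18 MB:
- #1+#3: size 6+10=16, value 39+46=85
- #2+#3+#4: size 4+10+3=17, value 18+46+8=72
- #1+#2+#4: size 6+4+3=13, value 39+18+8=65
Best: 85 pts.

85 pts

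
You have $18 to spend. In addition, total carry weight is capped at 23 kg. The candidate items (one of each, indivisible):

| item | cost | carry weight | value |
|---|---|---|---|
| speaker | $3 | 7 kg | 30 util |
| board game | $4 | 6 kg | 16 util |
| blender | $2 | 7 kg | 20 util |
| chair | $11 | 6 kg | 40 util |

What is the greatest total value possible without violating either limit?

Feasible sets respecting both limits:
- speaker+blender+chair: cost 16, carry weight 20, value 90
- speaker+board game+chair: cost 18, carry weight 19, value 86
- board game+blender+chair: cost 17, carry weight 19, value 76
Best: 90 util.

90 util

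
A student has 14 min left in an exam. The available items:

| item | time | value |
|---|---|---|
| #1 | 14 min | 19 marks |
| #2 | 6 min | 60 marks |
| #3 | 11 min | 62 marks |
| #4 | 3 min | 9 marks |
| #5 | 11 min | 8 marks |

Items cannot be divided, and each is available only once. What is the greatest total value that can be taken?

This is a 0/1 knapsack; check combinations near the capacity.
- #3+#4: time 11+3=14, value 62+9=71
- #2+#4: time 6+3=9, value 60+9=69
- #3: time 11, value 62
Best: 71 marks.

71 marks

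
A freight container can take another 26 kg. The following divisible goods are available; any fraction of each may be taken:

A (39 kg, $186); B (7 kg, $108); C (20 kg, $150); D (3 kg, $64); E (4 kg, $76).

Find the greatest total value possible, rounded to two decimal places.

338.00

Take in order of value per unit:
- D (64/3 per unit): all 3 → value 64, running total 64.00
- E (76/4 per unit): all 4 → value 76, running total 140.00
- B (108/7 per unit): all 7 → value 108, running total 248.00
- C (150/20 per unit): 12 of 20 → value 12×150/20 = 90.0000, running total 338.00
Total 338.00.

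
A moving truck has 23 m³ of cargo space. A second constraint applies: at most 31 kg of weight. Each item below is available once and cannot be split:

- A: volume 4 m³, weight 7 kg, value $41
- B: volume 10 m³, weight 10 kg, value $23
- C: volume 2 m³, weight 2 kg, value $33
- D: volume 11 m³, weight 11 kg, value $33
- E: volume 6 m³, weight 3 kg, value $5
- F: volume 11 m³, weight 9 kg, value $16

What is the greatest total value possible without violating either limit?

Feasible sets respecting both limits:
- A+C+D+E: volume 23, weight 23, value 112
- A+C+D: volume 17, weight 20, value 107
- A+B+C+E: volume 22, weight 22, value 102
- A+B+C: volume 16, weight 19, value 97
Best: $112.

$112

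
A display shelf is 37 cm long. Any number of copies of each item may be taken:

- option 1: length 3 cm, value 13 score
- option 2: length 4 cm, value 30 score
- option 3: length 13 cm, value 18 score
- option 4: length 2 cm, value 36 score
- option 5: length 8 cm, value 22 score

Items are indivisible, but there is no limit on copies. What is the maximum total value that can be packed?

648 score

Best value-per-unit is option 4 at 36/2, and filling with it alone uses length 18×2=36. No mix of the others beats 18×36 = 648.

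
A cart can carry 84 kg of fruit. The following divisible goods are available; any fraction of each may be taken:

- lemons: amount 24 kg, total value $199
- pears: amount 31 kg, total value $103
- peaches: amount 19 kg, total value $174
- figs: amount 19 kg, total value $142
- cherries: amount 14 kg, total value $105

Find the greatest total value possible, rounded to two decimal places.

Take in order of value per unit:
- peaches (174/19 per unit): all 19 → value 174, running total 174.00
- lemons (199/24 per unit): all 24 → value 199, running total 373.00
- cherries (105/14 per unit): all 14 → value 105, running total 478.00
- figs (142/19 per unit): all 19 → value 142, running total 620.00
- pears (103/31 per unit): 8 of 31 → value 8×103/31 = 26.5806, running total 646.58
Total 646.58.

646.58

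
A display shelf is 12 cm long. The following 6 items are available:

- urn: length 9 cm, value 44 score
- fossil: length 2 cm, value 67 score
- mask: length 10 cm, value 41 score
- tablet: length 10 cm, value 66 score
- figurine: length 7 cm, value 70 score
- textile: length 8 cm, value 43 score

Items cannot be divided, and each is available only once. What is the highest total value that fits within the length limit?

This is a 0/1 knapsack; check combinations near the capacity.
- fossil+figurine: length 2+7=9, value 67+70=137
- fossil+tablet: length 2+10=12, value 67+66=133
- urn+fossil: length 9+2=11, value 44+67=111
- fossil+textile: length 2+8=10, value 67+43=110
Best: 137 score.

137 score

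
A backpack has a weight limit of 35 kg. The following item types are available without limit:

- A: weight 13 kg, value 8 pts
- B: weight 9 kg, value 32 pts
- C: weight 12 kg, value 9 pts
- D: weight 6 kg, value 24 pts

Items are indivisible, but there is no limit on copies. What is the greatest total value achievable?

Best value-per-unit is D at 24/6; filling with it alone gives 5×24 = 120.
Optimal mix: 1×B + 4×D → weight 33, value 128.

128 pts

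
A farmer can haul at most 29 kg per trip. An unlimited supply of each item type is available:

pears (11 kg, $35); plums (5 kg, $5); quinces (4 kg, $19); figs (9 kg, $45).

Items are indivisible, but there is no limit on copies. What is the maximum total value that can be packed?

Best value-per-unit is figs at 45/9; filling with it alone gives 3×45 = 135.
Optimal mix: 5×quinces + 1×figs → weight 29, value 140.

$140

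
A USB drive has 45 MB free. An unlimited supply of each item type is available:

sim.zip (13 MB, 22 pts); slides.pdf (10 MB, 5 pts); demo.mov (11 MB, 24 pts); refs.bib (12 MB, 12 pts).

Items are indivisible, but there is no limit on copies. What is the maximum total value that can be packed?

96 pts

Best value-per-unit is demo.mov at 24/11, and filling with it alone uses size 4×11=44. No mix of the others beats 4×24 = 96.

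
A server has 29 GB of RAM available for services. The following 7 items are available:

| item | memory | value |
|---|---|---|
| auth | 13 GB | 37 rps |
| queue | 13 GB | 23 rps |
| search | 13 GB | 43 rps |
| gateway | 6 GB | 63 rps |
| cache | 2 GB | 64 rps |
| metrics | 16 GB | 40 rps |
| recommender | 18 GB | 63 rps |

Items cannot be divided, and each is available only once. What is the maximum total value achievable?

Check high-value combinations within 29 GB:
- gateway+cache+recommender: memory 6+2+18=26, value 63+64+63=190
- search+gateway+cache: memory 13+6+2=21, value 43+63+64=170
- gateway+cache+metrics: memory 6+2+16=24, value 63+64+40=167
- auth+gateway+cache: memory 13+6+2=21, value 37+63+64=164
Best: 190 rps.

190 rps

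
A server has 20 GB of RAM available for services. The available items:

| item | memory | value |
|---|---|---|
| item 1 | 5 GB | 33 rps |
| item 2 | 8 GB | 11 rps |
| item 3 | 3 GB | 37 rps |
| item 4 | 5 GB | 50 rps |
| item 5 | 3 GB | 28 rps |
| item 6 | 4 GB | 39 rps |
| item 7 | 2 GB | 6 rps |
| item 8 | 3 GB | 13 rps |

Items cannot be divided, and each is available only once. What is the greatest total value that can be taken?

187 rps

Check high-value combinations within 20 GB:
- item 1+item 3+item 4+item 5+item 6: memory 5+3+5+3+4=20, value 33+37+50+28+39=187
- item 3+item 4+item 5+item 6+item 7+item 8: memory 3+5+3+4+2+3=20, value 37+50+28+39+6+13=173
- item 1+item 3+item 4+item 6+item 8: memory 5+3+5+4+3=20, value 33+37+50+39+13=172
- item 3+item 4+item 5+item 6+item 8: memory 3+5+3+4+3=18, value 37+50+28+39+13=167
- item 1+item 3+item 4+item 6+item 7: memory 5+3+5+4+2=19, value 33+37+50+39+6=165
Best: 187 rps.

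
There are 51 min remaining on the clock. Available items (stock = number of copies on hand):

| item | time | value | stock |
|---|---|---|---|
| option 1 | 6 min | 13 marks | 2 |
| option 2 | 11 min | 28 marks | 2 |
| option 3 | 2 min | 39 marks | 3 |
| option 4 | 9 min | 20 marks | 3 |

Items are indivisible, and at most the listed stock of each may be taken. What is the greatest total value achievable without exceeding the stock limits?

Best selections within time 51 and stock limits:
- 2×option 1 + 2×option 2 + 3×option 3 + 1×option 4: time 49, value 219
- 1×option 1 + 1×option 2 + 3×option 3 + 3×option 4: time 50, value 218
- 2×option 2 + 3×option 3 + 2×option 4: time 46, value 213
- 2×option 1 + 1×option 2 + 3×option 3 + 2×option 4: time 47, value 211
Best: 219 marks.

219 marks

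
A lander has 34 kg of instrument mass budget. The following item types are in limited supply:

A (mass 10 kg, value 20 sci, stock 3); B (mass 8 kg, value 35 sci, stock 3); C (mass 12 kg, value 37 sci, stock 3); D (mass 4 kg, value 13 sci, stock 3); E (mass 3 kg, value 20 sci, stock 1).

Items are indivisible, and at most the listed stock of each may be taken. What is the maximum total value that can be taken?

Best selections within mass 34 and stock limits:
- 3×B + 1×D + 1×E: mass 31, value 138
- 3×B + 2×D: mass 32, value 131
- 2×B + 3×D + 1×E: mass 31, value 129
Best: 138 sci.

138 sci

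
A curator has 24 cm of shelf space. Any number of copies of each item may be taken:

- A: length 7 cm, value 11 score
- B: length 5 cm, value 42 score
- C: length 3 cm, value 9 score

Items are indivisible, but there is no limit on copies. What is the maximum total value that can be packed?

Best value-per-unit is B at 42/5; filling with it alone gives 4×42 = 168.
Optimal mix: 4×B + 1×C → length 23, value 177.

177 score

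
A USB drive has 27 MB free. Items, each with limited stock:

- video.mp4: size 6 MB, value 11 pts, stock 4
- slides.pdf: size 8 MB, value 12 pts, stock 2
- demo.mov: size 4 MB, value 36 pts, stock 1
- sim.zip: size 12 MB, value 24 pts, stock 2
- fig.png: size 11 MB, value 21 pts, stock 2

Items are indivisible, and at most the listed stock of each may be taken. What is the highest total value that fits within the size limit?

81 pts

Best selections within size 27 and stock limits:
- 1×demo.mov + 1×sim.zip + 1×fig.png: size 27, value 81
- 2×video.mp4 + 1×demo.mov + 1×fig.png: size 27, value 79
Best: 81 pts.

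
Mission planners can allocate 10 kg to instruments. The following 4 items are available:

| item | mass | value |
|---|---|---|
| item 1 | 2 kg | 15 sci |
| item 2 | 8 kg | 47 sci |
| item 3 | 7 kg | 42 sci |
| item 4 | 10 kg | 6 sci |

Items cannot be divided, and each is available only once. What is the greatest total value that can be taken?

Check high-value combinations within 10 kg:
- item 1+item 2: mass 2+8=10, value 15+47=62
- item 1+item 3: mass 2+7=9, value 15+42=57
- item 2: mass 8, value 47
- item 3: mass 7, value 42
Best: 62 sci.

62 sci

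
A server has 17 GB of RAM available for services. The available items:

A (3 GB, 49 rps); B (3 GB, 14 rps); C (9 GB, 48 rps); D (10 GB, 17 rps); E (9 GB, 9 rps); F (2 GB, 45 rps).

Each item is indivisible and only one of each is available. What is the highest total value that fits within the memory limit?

Check high-value combinations within 17 GB:
- A+B+C+F: memory 3+3+9+2=17, value 49+14+48+45=156
- A+C+F: memory 3+9+2=14, value 49+48+45=142
- A+B+E+F: memory 3+3+9+2=17, value 49+14+9+45=117
- A+B+C: memory 3+3+9=15, value 49+14+48=111
- A+D+F: memory 3+10+2=15, value 49+17+45=111
Best: 156 rps.

156 rps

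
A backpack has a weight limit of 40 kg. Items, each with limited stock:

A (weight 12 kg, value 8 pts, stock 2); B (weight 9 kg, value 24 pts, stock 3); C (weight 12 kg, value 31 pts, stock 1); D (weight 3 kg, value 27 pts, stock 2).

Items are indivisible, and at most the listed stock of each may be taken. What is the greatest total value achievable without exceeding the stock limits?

Best selections within weight 40 and stock limits:
- 2×B + 1×C + 2×D: weight 36, value 133
- 3×B + 2×D: weight 33, value 126
- 1×A + 1×B + 1×C + 2×D: weight 39, value 117
- 1×A + 2×B + 2×D: weight 36, value 110
Best: 133 pts.

133 pts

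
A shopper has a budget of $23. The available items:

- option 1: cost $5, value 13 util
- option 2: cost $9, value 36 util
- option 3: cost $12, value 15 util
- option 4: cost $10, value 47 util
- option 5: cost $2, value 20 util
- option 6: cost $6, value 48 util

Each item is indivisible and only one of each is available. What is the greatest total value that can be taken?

This is a 0/1 knapsack; check combinations near the capacity.
- option 1+option 4+option 5+option 6: cost 5+10+2+6=23, value 13+47+20+48=128
- option 1+option 2+option 5+option 6: cost 5+9+2+6=22, value 13+36+20+48=117
- option 4+option 5+option 6: cost 10+2+6=18, value 47+20+48=115
- option 1+option 4+option 6: cost 5+10+6=21, value 13+47+48=108
- option 2+option 5+option 6: cost 9+2+6=17, value 36+20+48=104
Best: 128 util.

128 util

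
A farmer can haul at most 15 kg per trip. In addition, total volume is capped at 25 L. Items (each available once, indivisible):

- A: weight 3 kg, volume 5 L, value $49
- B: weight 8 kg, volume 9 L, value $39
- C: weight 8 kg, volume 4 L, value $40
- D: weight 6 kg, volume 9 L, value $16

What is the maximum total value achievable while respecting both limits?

$89

Feasible sets respecting both limits:
- A+C: weight 11, volume 9, value 89
- A+B: weight 11, volume 14, value 88
- A+D: weight 9, volume 14, value 65
- C+D: weight 14, volume 13, value 56
Best: $89.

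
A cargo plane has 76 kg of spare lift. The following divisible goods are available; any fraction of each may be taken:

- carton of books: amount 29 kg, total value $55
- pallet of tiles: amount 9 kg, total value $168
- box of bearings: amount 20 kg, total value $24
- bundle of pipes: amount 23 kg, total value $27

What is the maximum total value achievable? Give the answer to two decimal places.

268.13

Take in order of value per unit:
- pallet of tiles (168/9 per unit): all 9 → value 168, running total 168.00
- carton of books (55/29 per unit): all 29 → value 55, running total 223.00
- box of bearings (24/20 per unit): all 20 → value 24, running total 247.00
- bundle of pipes (27/23 per unit): 18 of 23 → value 18×27/23 = 21.1304, running total 268.13
Total 268.13.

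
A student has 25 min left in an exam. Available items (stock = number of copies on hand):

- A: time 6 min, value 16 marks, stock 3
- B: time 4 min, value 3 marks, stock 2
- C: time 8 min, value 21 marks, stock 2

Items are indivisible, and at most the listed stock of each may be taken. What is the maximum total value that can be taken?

Top feasible selections:
- 1×A + 2×C: time 22, value 58
- 2×A + 1×B + 1×C: time 24, value 56
- 2×A + 1×C: time 20, value 53
- 3×A + 1×B: time 22, value 51
Best: 58 marks.

58 marks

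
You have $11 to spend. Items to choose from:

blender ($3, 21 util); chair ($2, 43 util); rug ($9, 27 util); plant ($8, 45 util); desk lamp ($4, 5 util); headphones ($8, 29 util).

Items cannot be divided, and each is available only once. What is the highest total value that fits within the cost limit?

Check high-value combinations within $11:
- chair+plant: cost 2+8=10, value 43+45=88
- chair+headphones: cost 2+8=10, value 43+29=72
- chair+rug: cost 2+9=11, value 43+27=70
- blender+chair+desk lamp: cost 3+2+4=9, value 21+43+5=69
Best: 88 util.

88 util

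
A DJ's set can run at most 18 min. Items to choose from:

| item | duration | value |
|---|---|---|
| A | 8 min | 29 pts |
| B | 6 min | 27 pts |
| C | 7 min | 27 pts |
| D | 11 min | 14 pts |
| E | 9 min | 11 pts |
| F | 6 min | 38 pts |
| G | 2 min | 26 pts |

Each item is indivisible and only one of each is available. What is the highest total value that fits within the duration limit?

Check high-value combinations within 18 min:
- A+F+G: duration 8+6+2=16, value 29+38+26=93
- B+F+G: duration 6+6+2=14, value 27+38+26=91
- C+F+G: duration 7+6+2=15, value 27+38+26=91
Best: 93 pts.

93 pts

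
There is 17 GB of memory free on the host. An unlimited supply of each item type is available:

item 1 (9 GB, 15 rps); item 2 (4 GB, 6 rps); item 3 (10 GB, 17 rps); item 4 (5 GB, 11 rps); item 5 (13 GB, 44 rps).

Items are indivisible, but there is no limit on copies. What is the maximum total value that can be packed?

50 rps

Best value-per-unit is item 5 at 44/13; filling with it alone gives 1×44 = 44.
Optimal mix: 1×item 2 + 1×item 5 → memory 17, value 50.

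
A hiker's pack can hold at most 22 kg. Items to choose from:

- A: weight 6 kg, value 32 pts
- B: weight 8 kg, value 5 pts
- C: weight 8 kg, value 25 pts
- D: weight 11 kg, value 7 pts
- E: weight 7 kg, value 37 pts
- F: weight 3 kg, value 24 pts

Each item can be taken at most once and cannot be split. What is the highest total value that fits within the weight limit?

Check high-value combinations within 22 kg:
- A+C+E: weight 6+8+7=21, value 32+25+37=94
- A+E+F: weight 6+7+3=16, value 32+37+24=93
- C+E+F: weight 8+7+3=18, value 25+37+24=86
- A+C+F: weight 6+8+3=17, value 32+25+24=81
Best: 94 pts.

94 pts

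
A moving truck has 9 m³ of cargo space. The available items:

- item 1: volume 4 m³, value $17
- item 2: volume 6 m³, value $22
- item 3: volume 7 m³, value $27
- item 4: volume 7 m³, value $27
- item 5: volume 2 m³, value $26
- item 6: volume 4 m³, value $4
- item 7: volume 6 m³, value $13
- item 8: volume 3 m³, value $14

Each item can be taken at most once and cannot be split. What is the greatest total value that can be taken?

Check high-value combinations within 9 m³:
- item 1+item 5+item 8: volume 4+2+3=9, value 17+26+14=57
- item 3+item 5: volume 7+2=9, value 27+26=53
- item 4+item 5: volume 7+2=9, value 27+26=53
- item 2+item 5: volume 6+2=8, value 22+26=48
Best: $57.

$57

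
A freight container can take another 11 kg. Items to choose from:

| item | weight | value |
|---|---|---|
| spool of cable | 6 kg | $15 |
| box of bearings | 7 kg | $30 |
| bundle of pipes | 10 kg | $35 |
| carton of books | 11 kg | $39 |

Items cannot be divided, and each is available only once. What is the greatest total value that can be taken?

Check high-value combinations within 11 kg:
- carton of books: weight 11, value 39
- bundle of pipes: weight 10, value 35
- box of bearings: weight 7, value 30
- spool of cable: weight 6, value 15
Best: $39.

$39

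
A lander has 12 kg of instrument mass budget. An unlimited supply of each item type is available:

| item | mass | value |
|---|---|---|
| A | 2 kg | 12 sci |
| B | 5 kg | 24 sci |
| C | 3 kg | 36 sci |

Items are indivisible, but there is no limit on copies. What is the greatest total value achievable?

144 sci

Best value-per-unit is C at 36/3, and filling with it alone uses mass 4×3=12. No mix of the others beats 4×36 = 144.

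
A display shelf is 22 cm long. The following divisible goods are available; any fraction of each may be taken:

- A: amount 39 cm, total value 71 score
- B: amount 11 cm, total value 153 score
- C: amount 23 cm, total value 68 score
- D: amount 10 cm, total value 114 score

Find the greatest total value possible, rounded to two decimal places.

269.96

Take in order of value per unit:
- B (153/11 per unit): all 11 → value 153, running total 153.00
- D (114/10 per unit): all 10 → value 114, running total 267.00
- C (68/23 per unit): 1 of 23 → value 1×68/23 = 2.9565, running total 269.96
Total 269.96.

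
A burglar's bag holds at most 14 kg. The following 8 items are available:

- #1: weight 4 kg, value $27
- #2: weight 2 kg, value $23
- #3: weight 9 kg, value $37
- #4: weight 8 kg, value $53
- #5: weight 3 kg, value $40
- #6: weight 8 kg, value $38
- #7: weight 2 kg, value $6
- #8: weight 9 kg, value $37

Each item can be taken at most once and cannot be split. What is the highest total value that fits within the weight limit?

Check high-value combinations within 14 kg:
- #2+#4+#5: weight 2+8+3=13, value 23+53+40=116
- #1+#2+#4: weight 4+2+8=14, value 27+23+53=103
- #2+#5+#6: weight 2+3+8=13, value 23+40+38=101
- #2+#3+#5: weight 2+9+3=14, value 23+37+40=100
- #2+#5+#8: weight 2+3+9=14, value 23+40+37=100
Best: $116.

$116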